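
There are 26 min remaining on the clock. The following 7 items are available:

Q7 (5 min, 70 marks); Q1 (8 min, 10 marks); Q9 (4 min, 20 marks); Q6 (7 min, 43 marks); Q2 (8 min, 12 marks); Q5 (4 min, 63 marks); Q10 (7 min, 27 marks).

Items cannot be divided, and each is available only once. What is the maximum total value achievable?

Check high-value combinations within 26 min:
- Q7+Q6+Q5+Q10: time 5+7+4+7=23, value 70+43+63+27=203
- Q7+Q9+Q6+Q5: time 5+4+7+4=20, value 70+20+43+63=196
- Q7+Q6+Q2+Q5: time 5+7+8+4=24, value 70+43+12+63=188
- Q7+Q1+Q6+Q5: time 5+8+7+4=24, value 70+10+43+63=186
- Q7+Q9+Q5+Q10: time 5+4+4+7=20, value 70+20+63+27=180
Best: 203 marks.

203 marks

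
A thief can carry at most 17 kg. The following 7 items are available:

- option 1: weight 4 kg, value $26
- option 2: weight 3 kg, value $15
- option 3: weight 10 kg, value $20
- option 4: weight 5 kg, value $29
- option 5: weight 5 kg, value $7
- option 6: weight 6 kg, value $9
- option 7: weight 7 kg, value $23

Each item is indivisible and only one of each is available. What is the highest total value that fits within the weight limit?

Check high-value combinations within 17 kg:
- option 1+option 4+option 7: weight 4+5+7=16, value 26+29+23=78
- option 1+option 2+option 4+option 5: weight 4+3+5+5=17, value 26+15+29+7=77
- option 1+option 2+option 4: weight 4+3+5=12, value 26+15+29=70
- option 2+option 4+option 7: weight 3+5+7=15, value 15+29+23=67
Best: $78.

$78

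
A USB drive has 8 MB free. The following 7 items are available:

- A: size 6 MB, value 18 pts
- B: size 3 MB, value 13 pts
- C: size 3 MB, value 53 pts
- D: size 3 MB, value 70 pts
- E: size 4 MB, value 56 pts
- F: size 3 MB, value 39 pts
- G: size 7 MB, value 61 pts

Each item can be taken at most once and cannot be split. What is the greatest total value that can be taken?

126 pts

This is a 0/1 knapsack; check combinations near the capacity.
- D+E: size 3+4=7, value 70+56=126
- C+D: size 3+3=6, value 53+70=123
- D+F: size 3+3=6, value 70+39=109
- C+E: size 3+4=7, value 53+56=109
- E+F: size 4+3=7, value 56+39=95
Best: 126 pts.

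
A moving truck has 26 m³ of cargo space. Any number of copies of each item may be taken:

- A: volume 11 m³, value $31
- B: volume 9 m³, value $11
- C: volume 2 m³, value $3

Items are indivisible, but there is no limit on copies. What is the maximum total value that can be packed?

$68

Best value-per-unit is A at 31/11; filling with it alone gives 2×31 = 62.
Optimal mix: 2×A + 2×C → volume 26, value 68.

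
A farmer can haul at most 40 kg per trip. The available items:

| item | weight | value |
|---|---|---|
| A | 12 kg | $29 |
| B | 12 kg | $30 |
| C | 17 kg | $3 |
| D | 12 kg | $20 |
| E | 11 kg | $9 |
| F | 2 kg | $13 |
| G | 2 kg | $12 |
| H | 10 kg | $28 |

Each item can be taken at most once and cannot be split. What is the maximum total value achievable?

$112

This is a 0/1 knapsack; check combinations near the capacity.
- A+B+F+G+H: weight 12+12+2+2+10=38, value 29+30+13+12+28=112
- A+B+D+F+G: weight 12+12+12+2+2=40, value 29+30+20+13+12=104
- B+D+F+G+H: weight 12+12+2+2+10=38, value 30+20+13+12+28=103
- A+D+F+G+H: weight 12+12+2+2+10=38, value 29+20+13+12+28=102
Best: $112.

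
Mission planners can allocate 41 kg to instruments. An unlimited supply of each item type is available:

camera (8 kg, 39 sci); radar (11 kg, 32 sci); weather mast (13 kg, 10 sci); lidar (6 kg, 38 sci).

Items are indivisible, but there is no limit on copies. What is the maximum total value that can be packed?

Best value-per-unit is lidar at 38/6; filling with it alone gives 6×38 = 228.
Optimal mix: 2×camera + 4×lidar → mass 40, value 230.

230 sci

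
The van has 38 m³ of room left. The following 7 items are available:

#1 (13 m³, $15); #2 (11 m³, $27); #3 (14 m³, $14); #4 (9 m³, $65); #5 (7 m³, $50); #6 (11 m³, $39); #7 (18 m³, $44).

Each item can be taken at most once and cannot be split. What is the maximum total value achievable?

$181

Check high-value combinations within 38 m³:
- #2+#4+#5+#6: volume 11+9+7+11=38, value 27+65+50+39=181
- #4+#5+#7: volume 9+7+18=34, value 65+50+44=159
- #4+#5+#6: volume 9+7+11=27, value 65+50+39=154
- #4+#6+#7: volume 9+11+18=38, value 65+39+44=148
- #2+#4+#5: volume 11+9+7=27, value 27+65+50=142
Best: $181.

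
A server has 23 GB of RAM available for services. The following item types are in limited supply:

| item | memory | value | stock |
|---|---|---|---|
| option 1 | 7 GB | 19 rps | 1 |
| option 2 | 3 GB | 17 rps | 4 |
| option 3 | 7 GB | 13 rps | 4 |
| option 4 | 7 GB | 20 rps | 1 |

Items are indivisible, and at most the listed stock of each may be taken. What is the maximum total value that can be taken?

Best selections within memory 23 and stock limits:
- 1×option 1 + 3×option 2 + 1×option 4: memory 23, value 90
- 4×option 2 + 1×option 4: memory 19, value 88
- 1×option 1 + 4×option 2: memory 19, value 87
Best: 90 rps.

90 rps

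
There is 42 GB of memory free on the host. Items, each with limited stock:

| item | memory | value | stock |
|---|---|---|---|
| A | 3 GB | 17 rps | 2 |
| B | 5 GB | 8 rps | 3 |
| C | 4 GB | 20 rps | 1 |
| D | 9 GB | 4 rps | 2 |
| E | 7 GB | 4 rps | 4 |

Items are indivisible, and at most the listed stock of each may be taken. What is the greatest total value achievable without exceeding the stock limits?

86 rps

Top feasible selections:
- 2×A + 3×B + 1×C + 2×E: memory 39, value 86
- 2×A + 3×B + 1×C + 1×D + 1×E: memory 41, value 86
- 2×A + 3×B + 1×C + 1×E: memory 32, value 82
Best: 86 rps.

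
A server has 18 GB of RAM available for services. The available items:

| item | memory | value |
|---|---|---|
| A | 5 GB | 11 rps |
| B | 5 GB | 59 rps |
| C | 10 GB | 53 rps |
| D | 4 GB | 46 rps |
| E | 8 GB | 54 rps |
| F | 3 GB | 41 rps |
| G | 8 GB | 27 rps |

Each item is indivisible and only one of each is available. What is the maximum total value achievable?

159 rps

Check high-value combinations within 18 GB:
- B+D+E: memory 5+4+8=17, value 59+46+54=159
- A+B+D+F: memory 5+5+4+3=17, value 11+59+46+41=157
- B+E+F: memory 5+8+3=16, value 59+54+41=154
Best: 159 rps.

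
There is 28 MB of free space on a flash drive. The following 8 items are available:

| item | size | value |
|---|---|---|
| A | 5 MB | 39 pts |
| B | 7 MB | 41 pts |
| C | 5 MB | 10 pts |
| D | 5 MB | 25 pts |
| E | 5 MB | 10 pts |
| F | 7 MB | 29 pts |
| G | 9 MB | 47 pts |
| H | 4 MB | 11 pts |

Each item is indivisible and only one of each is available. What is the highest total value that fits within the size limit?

This is a 0/1 knapsack; check combinations near the capacity.
- A+B+F+G: size 5+7+7+9=28, value 39+41+29+47=156
- A+B+D+G: size 5+7+5+9=26, value 39+41+25+47=152
- A+B+D+F+H: size 5+7+5+7+4=28, value 39+41+25+29+11=145
Best: 156 pts.

156 pts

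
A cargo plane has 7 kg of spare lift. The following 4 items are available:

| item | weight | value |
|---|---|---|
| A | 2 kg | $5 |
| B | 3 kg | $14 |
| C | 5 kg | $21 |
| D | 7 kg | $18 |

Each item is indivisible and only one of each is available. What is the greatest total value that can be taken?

$26

Check high-value combinations within 7 kg:
- A+C: weight 2+5=7, value 5+21=26
- C: weight 5, value 21
- A+B: weight 2+3=5, value 5+14=19
- D: weight 7, value 18
Best: $26.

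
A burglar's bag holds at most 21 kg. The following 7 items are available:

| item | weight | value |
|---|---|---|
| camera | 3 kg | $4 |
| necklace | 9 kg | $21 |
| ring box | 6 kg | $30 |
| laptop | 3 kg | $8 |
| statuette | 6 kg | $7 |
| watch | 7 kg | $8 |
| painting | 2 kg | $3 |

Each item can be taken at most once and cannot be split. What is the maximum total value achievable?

$63

Check high-value combinations within 21 kg:
- camera+necklace+ring box+laptop: weight 3+9+6+3=21, value 4+21+30+8=63
- necklace+ring box+laptop+painting: weight 9+6+3+2=20, value 21+30+8+3=62
- necklace+ring box+laptop: weight 9+6+3=18, value 21+30+8=59
- camera+necklace+ring box+painting: weight 3+9+6+2=20, value 4+21+30+3=58
- necklace+ring box+statuette: weight 9+6+6=21, value 21+30+7=58
Best: $63.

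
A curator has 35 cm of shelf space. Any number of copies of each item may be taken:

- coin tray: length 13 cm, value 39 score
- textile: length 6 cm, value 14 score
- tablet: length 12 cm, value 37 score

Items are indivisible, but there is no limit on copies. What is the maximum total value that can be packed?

92 score

Best value-per-unit is tablet at 37/12; filling with it alone gives 2×37 = 74.
Optimal mix: 2×coin tray + 1×textile → length 32, value 92.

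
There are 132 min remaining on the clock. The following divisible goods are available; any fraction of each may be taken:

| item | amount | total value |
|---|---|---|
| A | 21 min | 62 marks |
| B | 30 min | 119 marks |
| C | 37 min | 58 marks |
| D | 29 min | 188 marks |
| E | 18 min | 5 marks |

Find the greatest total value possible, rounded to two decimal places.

Take in order of value per unit:
- D (188/29 per unit): all 29 → value 188, running total 188.00
- B (119/30 per unit): all 30 → value 119, running total 307.00
- A (62/21 per unit): all 21 → value 62, running total 369.00
- C (58/37 per unit): all 37 → value 58, running total 427.00
- E (5/18 per unit): 15 of 18 → value 15×5/18 = 4.1667, running total 431.17
Total 431.17.

431.17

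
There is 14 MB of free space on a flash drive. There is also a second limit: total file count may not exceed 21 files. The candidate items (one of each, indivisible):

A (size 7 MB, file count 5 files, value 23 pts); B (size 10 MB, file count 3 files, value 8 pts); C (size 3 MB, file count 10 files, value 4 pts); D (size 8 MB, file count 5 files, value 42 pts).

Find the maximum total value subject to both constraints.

46 pts

Feasible sets respecting both limits:
- C+D: size 11, file count 15, value 46
- D: size 8, file count 5, value 42
- A+C: size 10, file count 15, value 27
- A: size 7, file count 5, value 23
Best: 46 pts.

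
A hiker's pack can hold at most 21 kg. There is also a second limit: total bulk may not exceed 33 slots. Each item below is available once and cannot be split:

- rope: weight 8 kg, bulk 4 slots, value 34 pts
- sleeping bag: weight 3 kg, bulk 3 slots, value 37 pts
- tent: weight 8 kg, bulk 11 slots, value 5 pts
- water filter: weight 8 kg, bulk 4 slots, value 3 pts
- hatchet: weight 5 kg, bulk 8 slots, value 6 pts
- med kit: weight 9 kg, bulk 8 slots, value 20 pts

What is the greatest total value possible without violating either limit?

Feasible sets respecting both limits:
- rope+sleeping bag+med kit: weight 20, bulk 15, value 91
- rope+sleeping bag+hatchet: weight 16, bulk 15, value 77
- rope+sleeping bag+tent: weight 19, bulk 18, value 76
Best: 91 pts.

91 pts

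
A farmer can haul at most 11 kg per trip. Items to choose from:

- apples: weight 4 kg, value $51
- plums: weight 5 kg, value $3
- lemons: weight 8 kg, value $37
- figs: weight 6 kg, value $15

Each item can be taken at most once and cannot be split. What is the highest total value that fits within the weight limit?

Check high-value combinations within 11 kg:
- apples+figs: weight 4+6=10, value 51+15=66
- apples+plums: weight 4+5=9, value 51+3=54
- apples: weight 4, value 51
- lemons: weight 8, value 37
- plums+figs: weight 5+6=11, value 3+15=18
Best: $66.

$66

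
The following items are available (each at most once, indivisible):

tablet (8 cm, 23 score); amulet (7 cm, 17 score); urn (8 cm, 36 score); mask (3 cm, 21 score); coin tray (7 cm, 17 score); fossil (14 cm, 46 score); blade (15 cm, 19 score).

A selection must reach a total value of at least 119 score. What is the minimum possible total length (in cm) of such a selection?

Subsets with value ≥ 119, sorted by total length:
- amulet+urn+mask+fossil: length 32, value 120
- urn+mask+coin tray+fossil: length 32, value 120
Minimum length: 32 cm.

32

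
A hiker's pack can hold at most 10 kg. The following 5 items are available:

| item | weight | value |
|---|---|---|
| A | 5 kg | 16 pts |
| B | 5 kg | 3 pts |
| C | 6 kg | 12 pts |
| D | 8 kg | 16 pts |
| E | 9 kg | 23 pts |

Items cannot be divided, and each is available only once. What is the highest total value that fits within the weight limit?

23 pts

Check high-value combinations within 10 kg:
- E: weight 9, value 23
- A+B: weight 5+5=10, value 16+3=19
- A: weight 5, value 16
- D: weight 8, value 16
Best: 23 pts.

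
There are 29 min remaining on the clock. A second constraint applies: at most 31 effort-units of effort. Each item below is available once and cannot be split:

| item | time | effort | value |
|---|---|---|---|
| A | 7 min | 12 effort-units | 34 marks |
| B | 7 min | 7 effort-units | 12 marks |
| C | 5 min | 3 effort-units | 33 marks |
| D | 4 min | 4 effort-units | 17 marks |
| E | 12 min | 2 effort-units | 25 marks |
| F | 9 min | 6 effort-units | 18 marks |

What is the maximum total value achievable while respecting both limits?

109 marks

Feasible sets respecting both limits:
- A+C+D+E: time 28, effort 21, value 109
- A+C+D+F: time 25, effort 25, value 102
- A+B+C+F: time 28, effort 28, value 97
- A+B+C+D: time 23, effort 26, value 96
Best: 109 marks.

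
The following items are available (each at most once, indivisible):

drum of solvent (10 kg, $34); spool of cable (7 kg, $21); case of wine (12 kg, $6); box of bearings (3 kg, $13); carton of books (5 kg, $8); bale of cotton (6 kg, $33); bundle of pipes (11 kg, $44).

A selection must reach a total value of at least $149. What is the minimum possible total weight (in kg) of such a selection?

42

Subsets with value ≥ 149, sorted by total weight:
- drum of solvent+spool of cable+box of bearings+carton of books+bale of cotton+bundle of pipes: weight 42, value 153
- drum of solvent+spool of cable+case of wine+box of bearings+bale of cotton+bundle of pipes: weight 49, value 151
Minimum weight: 42 kg.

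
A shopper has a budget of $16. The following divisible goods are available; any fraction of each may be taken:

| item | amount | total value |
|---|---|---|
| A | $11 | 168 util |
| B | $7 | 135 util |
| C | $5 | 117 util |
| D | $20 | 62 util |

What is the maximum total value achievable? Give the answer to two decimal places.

Take in order of value per unit:
- C (117/5 per unit): all 5 → value 117, running total 117.00
- B (135/7 per unit): all 7 → value 135, running total 252.00
- A (168/11 per unit): 4 of 11 → value 4×168/11 = 61.0909, running total 313.09
Total 313.09.

313.09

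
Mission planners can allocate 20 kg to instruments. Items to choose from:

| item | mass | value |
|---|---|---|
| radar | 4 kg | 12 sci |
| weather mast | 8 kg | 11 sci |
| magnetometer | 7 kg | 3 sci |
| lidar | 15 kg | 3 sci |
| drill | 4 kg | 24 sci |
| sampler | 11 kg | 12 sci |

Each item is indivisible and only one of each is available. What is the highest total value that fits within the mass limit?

48 sci

This is a 0/1 knapsack; check combinations near the capacity.
- radar+drill+sampler: mass 4+4+11=19, value 12+24+12=48
- radar+weather mast+drill: mass 4+8+4=16, value 12+11+24=47
- radar+magnetometer+drill: mass 4+7+4=15, value 12+3+24=39
Best: 48 sci.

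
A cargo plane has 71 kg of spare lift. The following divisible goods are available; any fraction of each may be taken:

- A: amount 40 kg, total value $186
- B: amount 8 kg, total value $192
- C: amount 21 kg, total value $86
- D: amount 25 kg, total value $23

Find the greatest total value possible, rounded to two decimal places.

465.84

Take in order of value per unit:
- B (192/8 per unit): all 8 → value 192, running total 192.00
- A (186/40 per unit): all 40 → value 186, running total 378.00
- C (86/21 per unit): all 21 → value 86, running total 464.00
- D (23/25 per unit): 2 of 25 → value 2×23/25 = 1.8400, running total 465.84
Total 465.84.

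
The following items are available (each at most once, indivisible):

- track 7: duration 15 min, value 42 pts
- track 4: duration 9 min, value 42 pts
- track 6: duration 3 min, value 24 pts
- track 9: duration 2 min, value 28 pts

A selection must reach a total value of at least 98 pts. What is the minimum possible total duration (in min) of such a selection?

Subsets with value ≥ 98, sorted by total duration:
- track 7+track 4+track 9: duration 26, value 112
- track 7+track 4+track 6: duration 27, value 108
Minimum duration: 26 min.

26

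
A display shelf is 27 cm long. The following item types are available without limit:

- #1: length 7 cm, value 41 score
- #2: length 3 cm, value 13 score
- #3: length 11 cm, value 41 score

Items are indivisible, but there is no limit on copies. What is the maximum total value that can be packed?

149 score

Best value-per-unit is #1 at 41/7; filling with it alone gives 3×41 = 123.
Optimal mix: 3×#1 + 2×#2 → length 27, value 149.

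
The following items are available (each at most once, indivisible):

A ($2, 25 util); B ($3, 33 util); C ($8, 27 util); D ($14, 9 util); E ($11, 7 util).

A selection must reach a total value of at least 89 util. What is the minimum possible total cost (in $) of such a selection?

24

Subsets with value ≥ 89, sorted by total cost:
- A+B+C+E: cost 24, value 92
- A+B+C+D: cost 27, value 94
- A+B+C+D+E: cost 38, value 101
Minimum cost: 24 $.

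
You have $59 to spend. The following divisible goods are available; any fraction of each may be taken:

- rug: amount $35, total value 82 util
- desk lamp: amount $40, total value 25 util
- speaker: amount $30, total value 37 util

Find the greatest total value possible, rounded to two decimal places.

111.60

Take in order of value per unit:
- rug (82/35 per unit): all 35 → value 82, running total 82.00
- speaker (37/30 per unit): 24 of 30 → value 24×37/30 = 29.6000, running total 111.60
Total 111.60.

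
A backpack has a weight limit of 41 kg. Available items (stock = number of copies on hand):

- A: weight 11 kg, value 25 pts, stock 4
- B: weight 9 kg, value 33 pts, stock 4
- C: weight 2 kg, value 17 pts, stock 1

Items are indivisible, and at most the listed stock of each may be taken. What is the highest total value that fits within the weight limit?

Top feasible selections:
- 4×B + 1×C: weight 38, value 149
- 1×A + 3×B + 1×C: weight 40, value 141
- 4×B: weight 36, value 132
- 1×A + 3×B: weight 38, value 124
Best: 149 pts.

149 pts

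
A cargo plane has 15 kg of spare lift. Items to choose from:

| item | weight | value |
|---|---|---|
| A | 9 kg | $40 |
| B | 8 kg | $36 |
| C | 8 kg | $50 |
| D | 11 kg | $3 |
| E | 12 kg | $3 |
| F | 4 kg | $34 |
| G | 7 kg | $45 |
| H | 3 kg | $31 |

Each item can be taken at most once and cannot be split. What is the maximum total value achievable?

Check high-value combinations within 15 kg:
- C+F+H: weight 8+4+3=15, value 50+34+31=115
- F+G+H: weight 4+7+3=14, value 34+45+31=110
- B+F+H: weight 8+4+3=15, value 36+34+31=101
Best: $115.

$115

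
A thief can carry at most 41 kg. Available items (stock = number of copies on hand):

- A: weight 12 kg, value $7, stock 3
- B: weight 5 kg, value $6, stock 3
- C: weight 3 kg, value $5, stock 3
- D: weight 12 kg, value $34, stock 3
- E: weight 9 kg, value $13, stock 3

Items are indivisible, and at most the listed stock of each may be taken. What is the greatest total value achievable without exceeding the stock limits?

Best selections within weight 41 and stock limits:
- 1×B + 3×D: weight 41, value 108
- 1×C + 3×D: weight 39, value 107
Best: $108.

$108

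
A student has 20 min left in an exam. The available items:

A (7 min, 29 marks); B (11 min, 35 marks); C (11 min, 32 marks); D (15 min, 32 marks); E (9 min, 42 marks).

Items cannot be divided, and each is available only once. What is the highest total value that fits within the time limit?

77 marks

Check high-value combinations within 20 min:
- B+E: time 11+9=20, value 35+42=77
- C+E: time 11+9=20, value 32+42=74
- A+E: time 7+9=16, value 29+42=71
- A+B: time 7+11=18, value 29+35=64
- A+C: time 7+11=18, value 29+32=61
Best: 77 marks.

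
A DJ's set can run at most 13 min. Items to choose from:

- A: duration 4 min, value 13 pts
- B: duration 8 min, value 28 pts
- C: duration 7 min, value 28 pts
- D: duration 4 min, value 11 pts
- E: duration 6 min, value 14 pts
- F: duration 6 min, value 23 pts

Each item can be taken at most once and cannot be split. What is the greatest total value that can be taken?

Check high-value combinations within 13 min:
- C+F: duration 7+6=13, value 28+23=51
- C+E: duration 7+6=13, value 28+14=42
- A+C: duration 4+7=11, value 13+28=41
- A+B: duration 4+8=12, value 13+28=41
Best: 51 pts.

51 pts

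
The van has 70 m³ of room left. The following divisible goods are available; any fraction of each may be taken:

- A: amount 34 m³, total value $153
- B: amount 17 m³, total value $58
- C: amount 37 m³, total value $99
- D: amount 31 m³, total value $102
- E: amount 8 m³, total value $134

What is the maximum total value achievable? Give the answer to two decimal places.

381.19

Take in order of value per unit:
- E (134/8 per unit): all 8 → value 134, running total 134.00
- A (153/34 per unit): all 34 → value 153, running total 287.00
- B (58/17 per unit): all 17 → value 58, running total 345.00
- D (102/31 per unit): 11 of 31 → value 11×102/31 = 36.1935, running total 381.19
Total 381.19.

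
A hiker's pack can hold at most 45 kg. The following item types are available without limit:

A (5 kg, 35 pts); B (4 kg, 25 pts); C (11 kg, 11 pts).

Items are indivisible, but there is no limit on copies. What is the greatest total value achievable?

Best value-per-unit is A at 35/5, and filling with it alone uses weight 9×5=45. No mix of the others beats 9×35 = 315.

315 pts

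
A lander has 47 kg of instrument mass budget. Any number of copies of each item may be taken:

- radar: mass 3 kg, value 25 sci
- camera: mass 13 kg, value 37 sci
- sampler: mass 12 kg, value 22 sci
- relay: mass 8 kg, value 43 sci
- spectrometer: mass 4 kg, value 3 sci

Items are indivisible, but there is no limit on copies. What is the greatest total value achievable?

Best value-per-unit is radar at 25/3, and filling with it alone uses mass 15×3=45. No mix of the others beats 15×25 = 375.

375 sci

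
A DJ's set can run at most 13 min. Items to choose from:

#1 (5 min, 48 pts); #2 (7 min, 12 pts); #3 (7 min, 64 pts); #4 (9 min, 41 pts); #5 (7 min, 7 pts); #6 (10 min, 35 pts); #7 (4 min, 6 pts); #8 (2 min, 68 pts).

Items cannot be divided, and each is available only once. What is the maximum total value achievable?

138 pts

This is a 0/1 knapsack; check combinations near the capacity.
- #3+#7+#8: duration 7+4+2=13, value 64+6+68=138
- #3+#8: duration 7+2=9, value 64+68=132
- #1+#7+#8: duration 5+4+2=11, value 48+6+68=122
- #1+#8: duration 5+2=7, value 48+68=116
Best: 138 pts.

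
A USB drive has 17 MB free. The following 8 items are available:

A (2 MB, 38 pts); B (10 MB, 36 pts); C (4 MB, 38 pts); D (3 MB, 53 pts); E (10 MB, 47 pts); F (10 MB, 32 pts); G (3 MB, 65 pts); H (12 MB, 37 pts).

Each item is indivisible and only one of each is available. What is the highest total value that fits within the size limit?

This is a 0/1 knapsack; check combinations near the capacity.
- A+C+D+G: size 2+4+3+3=12, value 38+38+53+65=194
- D+E+G: size 3+10+3=16, value 53+47+65=165
- A+D+G: size 2+3+3=8, value 38+53+65=156
Best: 194 pts.

194 pts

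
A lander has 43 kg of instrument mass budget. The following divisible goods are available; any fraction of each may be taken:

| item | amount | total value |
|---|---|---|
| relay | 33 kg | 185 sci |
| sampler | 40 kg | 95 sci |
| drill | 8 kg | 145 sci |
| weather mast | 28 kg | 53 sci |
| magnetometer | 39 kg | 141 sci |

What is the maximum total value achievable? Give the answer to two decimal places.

337.23

Take in order of value per unit:
- drill (145/8 per unit): all 8 → value 145, running total 145.00
- relay (185/33 per unit): all 33 → value 185, running total 330.00
- magnetometer (141/39 per unit): 2 of 39 → value 2×141/39 = 7.2308, running total 337.23
Total 337.23.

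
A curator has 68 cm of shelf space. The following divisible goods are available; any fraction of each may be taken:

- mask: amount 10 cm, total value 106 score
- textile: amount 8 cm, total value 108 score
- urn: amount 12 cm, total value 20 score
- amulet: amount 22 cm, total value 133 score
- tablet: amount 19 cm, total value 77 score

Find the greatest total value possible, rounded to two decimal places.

Take in order of value per unit:
- textile (108/8 per unit): all 8 → value 108, running total 108.00
- mask (106/10 per unit): all 10 → value 106, running total 214.00
- amulet (133/22 per unit): all 22 → value 133, running total 347.00
- tablet (77/19 per unit): all 19 → value 77, running total 424.00
- urn (20/12 per unit): 9 of 12 → value 9×20/12 = 15.0000, running total 439.00
Total 439.00.

439.00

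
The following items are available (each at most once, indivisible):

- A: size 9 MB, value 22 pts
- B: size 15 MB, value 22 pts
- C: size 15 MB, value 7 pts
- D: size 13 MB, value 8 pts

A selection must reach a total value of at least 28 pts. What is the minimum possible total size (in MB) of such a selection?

Subsets with value ≥ 28, sorted by total size:
- A+D: size 22, value 30
- A+B: size 24, value 44
- A+C: size 24, value 29
- B+D: size 28, value 30
Minimum size: 22 MB.

22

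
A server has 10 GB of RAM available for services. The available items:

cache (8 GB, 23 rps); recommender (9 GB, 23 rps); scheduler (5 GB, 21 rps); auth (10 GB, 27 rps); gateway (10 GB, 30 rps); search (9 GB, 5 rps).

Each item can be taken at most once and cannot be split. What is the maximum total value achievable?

30 rps

Check high-value combinations within 10 GB:
- gateway: memory 10, value 30
- auth: memory 10, value 27
- cache: memory 8, value 23
Best: 30 rps.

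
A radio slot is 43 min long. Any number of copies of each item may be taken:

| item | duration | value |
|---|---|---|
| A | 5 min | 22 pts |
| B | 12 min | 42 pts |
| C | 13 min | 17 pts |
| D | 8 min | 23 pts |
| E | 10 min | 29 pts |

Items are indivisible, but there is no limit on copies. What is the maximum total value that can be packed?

Best value-per-unit is A at 22/5; filling with it alone gives 8×22 = 176.
Optimal mix: 7×A + 1×D → duration 43, value 177.

177 pts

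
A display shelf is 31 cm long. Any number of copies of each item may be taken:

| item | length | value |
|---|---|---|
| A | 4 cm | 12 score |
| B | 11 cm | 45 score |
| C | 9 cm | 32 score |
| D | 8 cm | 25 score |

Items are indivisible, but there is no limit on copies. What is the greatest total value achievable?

122 score

Best value-per-unit is B at 45/11; filling with it alone gives 2×45 = 90.
Optimal mix: 2×B + 1×C → length 31, value 122.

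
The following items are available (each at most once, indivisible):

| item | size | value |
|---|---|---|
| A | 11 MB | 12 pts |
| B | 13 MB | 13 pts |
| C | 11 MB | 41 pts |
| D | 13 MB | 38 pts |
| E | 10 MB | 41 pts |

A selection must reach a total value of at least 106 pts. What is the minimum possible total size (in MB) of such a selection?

34

Subsets with value ≥ 106, sorted by total size:
- C+D+E: size 34, value 120
- A+C+D+E: size 45, value 132
- A+B+C+E: size 45, value 107
Minimum size: 34 MB.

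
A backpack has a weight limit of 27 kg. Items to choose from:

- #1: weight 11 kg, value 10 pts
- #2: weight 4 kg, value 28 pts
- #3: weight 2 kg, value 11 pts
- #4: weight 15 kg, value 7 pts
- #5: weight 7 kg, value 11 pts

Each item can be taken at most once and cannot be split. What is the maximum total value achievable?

Check high-value combinations within 27 kg:
- #1+#2+#3+#5: weight 11+4+2+7=24, value 10+28+11+11=60
- #2+#3+#5: weight 4+2+7=13, value 28+11+11=50
- #1+#2+#3: weight 11+4+2=17, value 10+28+11=49
- #1+#2+#5: weight 11+4+7=22, value 10+28+11=49
Best: 60 pts.

60 pts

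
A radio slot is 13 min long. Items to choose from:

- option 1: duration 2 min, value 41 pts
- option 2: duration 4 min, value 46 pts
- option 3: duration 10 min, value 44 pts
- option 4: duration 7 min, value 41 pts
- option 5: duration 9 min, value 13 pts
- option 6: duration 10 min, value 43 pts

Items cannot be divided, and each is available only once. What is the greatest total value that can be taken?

Check high-value combinations within 13 min:
- option 1+option 2+option 4: duration 2+4+7=13, value 41+46+41=128
- option 1+option 2: duration 2+4=6, value 41+46=87
- option 2+option 4: duration 4+7=11, value 46+41=87
- option 1+option 3: duration 2+10=12, value 41+44=85
- option 1+option 6: duration 2+10=12, value 41+43=84
Best: 128 pts.

128 pts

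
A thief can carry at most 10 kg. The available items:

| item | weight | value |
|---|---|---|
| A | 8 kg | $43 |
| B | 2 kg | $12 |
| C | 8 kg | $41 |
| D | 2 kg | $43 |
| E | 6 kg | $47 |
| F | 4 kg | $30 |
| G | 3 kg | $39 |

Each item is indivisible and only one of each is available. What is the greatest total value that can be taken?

Check high-value combinations within 10 kg:
- D+F+G: weight 2+4+3=9, value 43+30+39=112
- B+D+E: weight 2+2+6=10, value 12+43+47=102
- B+D+G: weight 2+2+3=7, value 12+43+39=94
Best: $112.

$112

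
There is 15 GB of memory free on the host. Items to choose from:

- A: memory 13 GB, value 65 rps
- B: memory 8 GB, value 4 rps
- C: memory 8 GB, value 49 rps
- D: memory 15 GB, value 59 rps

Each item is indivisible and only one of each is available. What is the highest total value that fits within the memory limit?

Check high-value combinations within 15 GB:
- A: memory 13, value 65
- D: memory 15, value 59
- C: memory 8, value 49
Best: 65 rps.

65 rps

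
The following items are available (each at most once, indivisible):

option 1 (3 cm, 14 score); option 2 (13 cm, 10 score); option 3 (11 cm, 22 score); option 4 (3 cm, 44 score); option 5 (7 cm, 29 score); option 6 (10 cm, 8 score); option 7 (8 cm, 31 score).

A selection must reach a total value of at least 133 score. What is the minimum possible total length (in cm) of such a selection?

Subsets with value ≥ 133, sorted by total length:
- option 1+option 3+option 4+option 5+option 7: length 32, value 140
- option 3+option 4+option 5+option 6+option 7: length 39, value 134
- option 1+option 3+option 4+option 5+option 6+option 7: length 42, value 148
Minimum length: 32 cm.

32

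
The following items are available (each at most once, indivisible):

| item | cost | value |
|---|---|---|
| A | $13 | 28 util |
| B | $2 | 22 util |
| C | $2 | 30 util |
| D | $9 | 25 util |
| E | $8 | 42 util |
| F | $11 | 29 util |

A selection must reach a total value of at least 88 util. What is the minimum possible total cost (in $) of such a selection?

12

Subsets with value ≥ 88, sorted by total cost:
- B+C+E: cost 12, value 94
- C+D+E: cost 19, value 97
Minimum cost: 12 $.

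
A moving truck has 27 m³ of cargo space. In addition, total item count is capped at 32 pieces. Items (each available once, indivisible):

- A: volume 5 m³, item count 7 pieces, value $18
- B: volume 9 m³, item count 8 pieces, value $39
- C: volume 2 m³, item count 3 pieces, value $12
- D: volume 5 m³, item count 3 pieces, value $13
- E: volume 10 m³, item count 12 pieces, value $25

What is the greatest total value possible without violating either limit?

Feasible sets respecting both limits:
- A+B+C+E: volume 26, item count 30, value 94
- B+C+D+E: volume 26, item count 26, value 89
- A+B+C+D: volume 21, item count 21, value 82
Best: $94.

$94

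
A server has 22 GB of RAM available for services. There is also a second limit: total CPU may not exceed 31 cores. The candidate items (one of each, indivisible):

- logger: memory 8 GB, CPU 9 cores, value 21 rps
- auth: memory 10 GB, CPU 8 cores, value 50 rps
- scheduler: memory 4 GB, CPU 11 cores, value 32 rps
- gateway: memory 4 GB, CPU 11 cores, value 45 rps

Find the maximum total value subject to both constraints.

Feasible sets respecting both limits:
- auth+scheduler+gateway: memory 18, CPU 30, value 127
- logger+auth+gateway: memory 22, CPU 28, value 116
- logger+auth+scheduler: memory 22, CPU 28, value 103
Best: 127 rps.

127 rps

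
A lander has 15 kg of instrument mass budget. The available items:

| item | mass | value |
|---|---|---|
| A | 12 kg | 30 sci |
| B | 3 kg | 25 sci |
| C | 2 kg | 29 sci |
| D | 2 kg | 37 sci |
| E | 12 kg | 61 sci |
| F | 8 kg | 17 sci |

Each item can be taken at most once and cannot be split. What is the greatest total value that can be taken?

108 sci

Check high-value combinations within 15 kg:
- B+C+D+F: mass 3+2+2+8=15, value 25+29+37+17=108
- D+E: mass 2+12=14, value 37+61=98
- B+C+D: mass 3+2+2=7, value 25+29+37=91
- C+E: mass 2+12=14, value 29+61=90
Best: 108 sci.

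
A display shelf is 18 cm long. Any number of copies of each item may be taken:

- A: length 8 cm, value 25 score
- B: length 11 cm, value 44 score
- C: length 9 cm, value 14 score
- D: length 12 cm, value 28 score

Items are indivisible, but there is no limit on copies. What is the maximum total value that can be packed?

Best value-per-unit is B at 44/11; filling with it alone gives 1×44 = 44.
Optimal mix: 2×A → length 16, value 50.

50 score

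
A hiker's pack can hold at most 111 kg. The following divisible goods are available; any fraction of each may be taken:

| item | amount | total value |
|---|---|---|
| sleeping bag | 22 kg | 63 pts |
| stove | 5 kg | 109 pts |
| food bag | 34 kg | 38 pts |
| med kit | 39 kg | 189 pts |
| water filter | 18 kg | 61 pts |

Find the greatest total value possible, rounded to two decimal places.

Take in order of value per unit:
- stove (109/5 per unit): all 5 → value 109, running total 109.00
- med kit (189/39 per unit): all 39 → value 189, running total 298.00
- water filter (61/18 per unit): all 18 → value 61, running total 359.00
- sleeping bag (63/22 per unit): all 22 → value 63, running total 422.00
- food bag (38/34 per unit): 27 of 34 → value 27×38/34 = 30.1765, running total 452.18
Total 452.18.

452.18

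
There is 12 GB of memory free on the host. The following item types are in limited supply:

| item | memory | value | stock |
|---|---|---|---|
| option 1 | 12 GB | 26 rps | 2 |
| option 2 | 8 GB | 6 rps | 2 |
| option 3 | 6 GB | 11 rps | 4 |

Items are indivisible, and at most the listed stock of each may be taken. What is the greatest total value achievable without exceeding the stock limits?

26 rps

Top feasible selections:
- 1×option 1: memory 12, value 26
- 2×option 3: memory 12, value 22
- 1×option 3: memory 6, value 11
Best: 26 rps.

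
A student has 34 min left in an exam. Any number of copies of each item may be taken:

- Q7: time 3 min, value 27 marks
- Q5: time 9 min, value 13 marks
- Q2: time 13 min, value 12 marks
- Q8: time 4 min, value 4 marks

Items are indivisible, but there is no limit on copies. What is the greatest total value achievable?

Best value-per-unit is Q7 at 27/3, and filling with it alone uses time 11×3=33. No mix of the others beats 11×27 = 297.

297 marks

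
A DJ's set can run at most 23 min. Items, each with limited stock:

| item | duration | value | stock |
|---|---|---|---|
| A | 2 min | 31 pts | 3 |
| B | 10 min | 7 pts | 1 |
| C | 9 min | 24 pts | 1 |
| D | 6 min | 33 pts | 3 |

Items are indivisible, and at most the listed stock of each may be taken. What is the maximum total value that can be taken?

161 pts

Top feasible selections:
- 2×A + 3×D: duration 22, value 161
- 3×A + 2×D: duration 18, value 159
Best: 161 pts.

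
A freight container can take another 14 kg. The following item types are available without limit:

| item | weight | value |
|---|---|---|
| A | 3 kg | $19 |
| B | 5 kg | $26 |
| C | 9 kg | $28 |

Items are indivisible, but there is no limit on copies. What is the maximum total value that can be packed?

$83

Best value-per-unit is A at 19/3; filling with it alone gives 4×19 = 76.
Optimal mix: 3×A + 1×B → weight 14, value 83.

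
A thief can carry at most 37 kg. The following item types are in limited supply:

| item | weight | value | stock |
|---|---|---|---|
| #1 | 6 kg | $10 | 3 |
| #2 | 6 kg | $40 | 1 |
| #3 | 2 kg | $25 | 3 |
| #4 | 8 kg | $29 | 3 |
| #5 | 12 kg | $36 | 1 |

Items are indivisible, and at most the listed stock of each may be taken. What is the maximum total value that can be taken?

Top feasible selections:
- 1×#2 + 3×#3 + 3×#4: weight 36, value 202
- 1×#1 + 1×#2 + 3×#3 + 2×#4: weight 34, value 183
- 1×#2 + 3×#3 + 1×#4 + 1×#5: weight 32, value 180
- 1×#2 + 2×#3 + 3×#4: weight 34, value 177
Best: $202.

$202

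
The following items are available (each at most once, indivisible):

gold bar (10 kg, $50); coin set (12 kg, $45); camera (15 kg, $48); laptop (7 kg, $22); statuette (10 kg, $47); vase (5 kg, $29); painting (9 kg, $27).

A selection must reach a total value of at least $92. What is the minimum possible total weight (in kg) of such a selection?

Subsets with value ≥ 92, sorted by total weight:
- gold bar+statuette: weight 20, value 97
- gold bar+laptop+vase: weight 22, value 101
Minimum weight: 20 kg.

20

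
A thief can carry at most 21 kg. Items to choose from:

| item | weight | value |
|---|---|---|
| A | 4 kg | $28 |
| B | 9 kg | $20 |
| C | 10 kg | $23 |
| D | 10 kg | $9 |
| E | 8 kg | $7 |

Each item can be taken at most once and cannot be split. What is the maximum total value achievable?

$55

Check high-value combinations within 21 kg:
- A+B+E: weight 4+9+8=21, value 28+20+7=55
- A+C: weight 4+10=14, value 28+23=51
- A+B: weight 4+9=13, value 28+20=48
Best: $55.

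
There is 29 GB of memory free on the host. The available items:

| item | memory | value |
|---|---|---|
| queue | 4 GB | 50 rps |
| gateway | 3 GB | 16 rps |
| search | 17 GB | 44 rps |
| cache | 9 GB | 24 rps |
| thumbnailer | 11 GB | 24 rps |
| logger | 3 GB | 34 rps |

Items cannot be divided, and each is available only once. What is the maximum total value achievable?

Check high-value combinations within 29 GB:
- queue+gateway+search+logger: memory 4+3+17+3=27, value 50+16+44+34=144
- queue+cache+thumbnailer+logger: memory 4+9+11+3=27, value 50+24+24+34=132
- queue+search+logger: memory 4+17+3=24, value 50+44+34=128
Best: 144 rps.

144 rps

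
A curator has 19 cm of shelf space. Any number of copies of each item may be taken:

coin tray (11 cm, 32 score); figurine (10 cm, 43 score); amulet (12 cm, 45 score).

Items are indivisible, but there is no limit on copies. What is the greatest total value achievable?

Best value-per-unit is figurine at 43/10; filling with it alone gives 1×43 = 43.
Optimal mix: 1×amulet → length 12, value 45.

45 score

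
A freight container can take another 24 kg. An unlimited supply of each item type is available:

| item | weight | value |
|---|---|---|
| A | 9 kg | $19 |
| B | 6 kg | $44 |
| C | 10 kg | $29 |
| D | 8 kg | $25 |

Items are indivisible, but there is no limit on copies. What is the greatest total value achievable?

$176

Best value-per-unit is B at 44/6, and filling with it alone uses weight 4×6=24. No mix of the others beats 4×44 = 176.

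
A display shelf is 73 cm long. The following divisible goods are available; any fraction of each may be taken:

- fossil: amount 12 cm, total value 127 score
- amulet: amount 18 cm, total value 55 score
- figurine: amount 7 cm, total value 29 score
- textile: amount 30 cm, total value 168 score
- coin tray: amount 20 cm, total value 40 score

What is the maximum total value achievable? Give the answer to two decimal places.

391.00

Take in order of value per unit:
- fossil (127/12 per unit): all 12 → value 127, running total 127.00
- textile (168/30 per unit): all 30 → value 168, running total 295.00
- figurine (29/7 per unit): all 7 → value 29, running total 324.00
- amulet (55/18 per unit): all 18 → value 55, running total 379.00
- coin tray (40/20 per unit): 6 of 20 → value 6×40/20 = 12.0000, running total 391.00
Total 391.00.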